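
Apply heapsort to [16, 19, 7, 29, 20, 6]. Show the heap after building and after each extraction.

Build heap: [29, 20, 7, 19, 16, 6]
Extract 29: [20, 19, 7, 6, 16, 29]
Extract 20: [19, 16, 7, 6, 20, 29]
Extract 19: [16, 6, 7, 19, 20, 29]
Extract 16: [7, 6, 16, 19, 20, 29]
Extract 7: [6, 7, 16, 19, 20, 29]


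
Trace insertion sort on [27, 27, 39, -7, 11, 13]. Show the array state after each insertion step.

First element 27 is already 'sorted'
Insert 27: shifted 0 elements -> [27, 27, 39, -7, 11, 13]
Insert 39: shifted 0 elements -> [27, 27, 39, -7, 11, 13]
Insert -7: shifted 3 elements -> [-7, 27, 27, 39, 11, 13]
Insert 11: shifted 3 elements -> [-7, 11, 27, 27, 39, 13]
Insert 13: shifted 3 elements -> [-7, 11, 13, 27, 27, 39]


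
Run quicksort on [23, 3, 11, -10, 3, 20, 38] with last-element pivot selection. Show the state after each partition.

Partition 1: pivot=38 at index 6 -> [23, 3, 11, -10, 3, 20, 38]
Partition 2: pivot=20 at index 4 -> [3, 11, -10, 3, 20, 23, 38]
Partition 3: pivot=3 at index 2 -> [3, -10, 3, 11, 20, 23, 38]
Partition 4: pivot=-10 at index 0 -> [-10, 3, 3, 11, 20, 23, 38]


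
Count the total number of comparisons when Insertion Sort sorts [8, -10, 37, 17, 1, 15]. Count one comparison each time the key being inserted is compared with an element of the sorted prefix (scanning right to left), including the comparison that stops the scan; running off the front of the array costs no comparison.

Insert -10: 8 > -10 (shift), reached front = 1 comparison(s) -> [-10, 8, 37, 17, 1, 15]
Insert 37: 8 <= 37 (stop) = 1 comparison(s) -> [-10, 8, 37, 17, 1, 15]
Insert 17: 37 > 17 (shift), 8 <= 17 (stop) = 2 comparison(s) -> [-10, 8, 17, 37, 1, 15]
Insert 1: 37 > 1 (shift), 17 > 1 (shift), 8 > 1 (shift), -10 <= 1 (stop) = 4 comparison(s) -> [-10, 1, 8, 17, 37, 15]
Insert 15: 37 > 15 (shift), 17 > 15 (shift), 8 <= 15 (stop) = 3 comparison(s) -> [-10, 1, 8, 15, 17, 37]
Total comparisons: 1 + 1 + 2 + 4 + 3 = 11


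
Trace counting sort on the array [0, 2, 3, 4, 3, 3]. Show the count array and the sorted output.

Count array: [1, 0, 1, 3, 1]
(count[i] = number of elements equal to i)
Cumulative count: [1, 1, 2, 5, 6]
Sorted: [0, 2, 3, 3, 3, 4]


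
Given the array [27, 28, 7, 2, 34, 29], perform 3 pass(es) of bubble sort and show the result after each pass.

After pass 1: [27, 7, 2, 28, 29, 34] (3 swaps)
After pass 2: [7, 2, 27, 28, 29, 34] (2 swaps)
After pass 3: [2, 7, 27, 28, 29, 34] (1 swaps)
Total swaps: 6


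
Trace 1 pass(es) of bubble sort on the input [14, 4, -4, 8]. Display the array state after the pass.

After pass 1: [4, -4, 8, 14] (3 swaps)
Total swaps: 3


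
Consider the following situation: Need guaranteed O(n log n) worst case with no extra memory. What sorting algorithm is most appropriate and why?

Best choice: Heapsort
Reason: Heapsort is O(n log n) worst case and sorts in-place; quicksort can degrade to O(n^2)


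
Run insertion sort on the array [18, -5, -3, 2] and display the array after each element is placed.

First element 18 is already 'sorted'
Insert -5: shifted 1 elements -> [-5, 18, -3, 2]
Insert -3: shifted 1 elements -> [-5, -3, 18, 2]
Insert 2: shifted 1 elements -> [-5, -3, 2, 18]


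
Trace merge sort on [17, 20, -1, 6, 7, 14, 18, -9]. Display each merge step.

Divide and conquer:
  Merge [17] + [20] -> [17, 20]
  Merge [-1] + [6] -> [-1, 6]
  Merge [17, 20] + [-1, 6] -> [-1, 6, 17, 20]
  Merge [7] + [14] -> [7, 14]
  Merge [18] + [-9] -> [-9, 18]
  Merge [7, 14] + [-9, 18] -> [-9, 7, 14, 18]
  Merge [-1, 6, 17, 20] + [-9, 7, 14, 18] -> [-9, -1, 6, 7, 14, 17, 18, 20]


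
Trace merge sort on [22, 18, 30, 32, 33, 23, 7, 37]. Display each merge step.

Divide and conquer:
  Merge [22] + [18] -> [18, 22]
  Merge [30] + [32] -> [30, 32]
  Merge [18, 22] + [30, 32] -> [18, 22, 30, 32]
  Merge [33] + [23] -> [23, 33]
  Merge [7] + [37] -> [7, 37]
  Merge [23, 33] + [7, 37] -> [7, 23, 33, 37]
  Merge [18, 22, 30, 32] + [7, 23, 33, 37] -> [7, 18, 22, 23, 30, 32, 33, 37]


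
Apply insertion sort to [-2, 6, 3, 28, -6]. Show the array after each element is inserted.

First element -2 is already 'sorted'
Insert 6: shifted 0 elements -> [-2, 6, 3, 28, -6]
Insert 3: shifted 1 elements -> [-2, 3, 6, 28, -6]
Insert 28: shifted 0 elements -> [-2, 3, 6, 28, -6]
Insert -6: shifted 4 elements -> [-6, -2, 3, 6, 28]


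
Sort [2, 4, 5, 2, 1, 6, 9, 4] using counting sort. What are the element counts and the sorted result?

Count array: [0, 1, 2, 0, 2, 1, 1, 0, 0, 1]
(count[i] = number of elements equal to i)
Cumulative count: [0, 1, 3, 3, 5, 6, 7, 7, 7, 8]
Sorted: [1, 2, 2, 4, 4, 5, 6, 9]


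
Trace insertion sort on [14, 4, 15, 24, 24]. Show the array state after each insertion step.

First element 14 is already 'sorted'
Insert 4: shifted 1 elements -> [4, 14, 15, 24, 24]
Insert 15: shifted 0 elements -> [4, 14, 15, 24, 24]
Insert 24: shifted 0 elements -> [4, 14, 15, 24, 24]
Insert 24: shifted 0 elements -> [4, 14, 15, 24, 24]


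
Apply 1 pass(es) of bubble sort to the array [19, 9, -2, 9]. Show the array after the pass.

After pass 1: [9, -2, 9, 19] (3 swaps)
Total swaps: 3


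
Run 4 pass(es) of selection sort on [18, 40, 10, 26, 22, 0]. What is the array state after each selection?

Pass 1: Select minimum 0 at index 5, swap -> [0, 40, 10, 26, 22, 18]
Pass 2: Select minimum 10 at index 2, swap -> [0, 10, 40, 26, 22, 18]
Pass 3: Select minimum 18 at index 5, swap -> [0, 10, 18, 26, 22, 40]
Pass 4: Select minimum 22 at index 4, swap -> [0, 10, 18, 22, 26, 40]


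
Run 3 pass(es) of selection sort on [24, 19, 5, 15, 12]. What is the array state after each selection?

Pass 1: Select minimum 5 at index 2, swap -> [5, 19, 24, 15, 12]
Pass 2: Select minimum 12 at index 4, swap -> [5, 12, 24, 15, 19]
Pass 3: Select minimum 15 at index 3, swap -> [5, 12, 15, 24, 19]


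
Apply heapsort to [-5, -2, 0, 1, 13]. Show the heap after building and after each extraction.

Build heap: [13, 1, 0, -5, -2]
Extract 13: [1, -2, 0, -5, 13]
Extract 1: [0, -2, -5, 1, 13]
Extract 0: [-2, -5, 0, 1, 13]
Extract -2: [-5, -2, 0, 1, 13]


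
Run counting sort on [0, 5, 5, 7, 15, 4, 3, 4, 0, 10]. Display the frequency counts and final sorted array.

Count array: [2, 0, 0, 1, 2, 2, 0, 1, 0, 0, 1, 0, 0, 0, 0, 1]
(count[i] = number of elements equal to i)
Cumulative count: [2, 2, 2, 3, 5, 7, 7, 8, 8, 8, 9, 9, 9, 9, 9, 10]
Sorted: [0, 0, 3, 4, 4, 5, 5, 7, 10, 15]


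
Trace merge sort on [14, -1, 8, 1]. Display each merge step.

Divide and conquer:
  Merge [14] + [-1] -> [-1, 14]
  Merge [8] + [1] -> [1, 8]
  Merge [-1, 14] + [1, 8] -> [-1, 1, 8, 14]


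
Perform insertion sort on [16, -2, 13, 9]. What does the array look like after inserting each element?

First element 16 is already 'sorted'
Insert -2: shifted 1 elements -> [-2, 16, 13, 9]
Insert 13: shifted 1 elements -> [-2, 13, 16, 9]
Insert 9: shifted 2 elements -> [-2, 9, 13, 16]


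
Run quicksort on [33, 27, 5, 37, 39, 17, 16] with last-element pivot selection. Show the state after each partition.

Partition 1: pivot=16 at index 1 -> [5, 16, 33, 37, 39, 17, 27]
Partition 2: pivot=27 at index 3 -> [5, 16, 17, 27, 39, 33, 37]
Partition 3: pivot=37 at index 5 -> [5, 16, 17, 27, 33, 37, 39]


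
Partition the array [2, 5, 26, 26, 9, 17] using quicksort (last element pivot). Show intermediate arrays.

Partition 1: pivot=17 at index 3 -> [2, 5, 9, 17, 26, 26]
Partition 2: pivot=9 at index 2 -> [2, 5, 9, 17, 26, 26]
Partition 3: pivot=5 at index 1 -> [2, 5, 9, 17, 26, 26]
Partition 4: pivot=26 at index 5 -> [2, 5, 9, 17, 26, 26]


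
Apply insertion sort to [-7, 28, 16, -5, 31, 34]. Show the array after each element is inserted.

First element -7 is already 'sorted'
Insert 28: shifted 0 elements -> [-7, 28, 16, -5, 31, 34]
Insert 16: shifted 1 elements -> [-7, 16, 28, -5, 31, 34]
Insert -5: shifted 2 elements -> [-7, -5, 16, 28, 31, 34]
Insert 31: shifted 0 elements -> [-7, -5, 16, 28, 31, 34]
Insert 34: shifted 0 elements -> [-7, -5, 16, 28, 31, 34]


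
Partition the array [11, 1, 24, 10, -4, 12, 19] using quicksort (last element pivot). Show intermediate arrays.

Partition 1: pivot=19 at index 5 -> [11, 1, 10, -4, 12, 19, 24]
Partition 2: pivot=12 at index 4 -> [11, 1, 10, -4, 12, 19, 24]
Partition 3: pivot=-4 at index 0 -> [-4, 1, 10, 11, 12, 19, 24]
Partition 4: pivot=11 at index 3 -> [-4, 1, 10, 11, 12, 19, 24]
Partition 5: pivot=10 at index 2 -> [-4, 1, 10, 11, 12, 19, 24]


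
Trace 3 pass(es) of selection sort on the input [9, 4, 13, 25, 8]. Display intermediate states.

Pass 1: Select minimum 4 at index 1, swap -> [4, 9, 13, 25, 8]
Pass 2: Select minimum 8 at index 4, swap -> [4, 8, 13, 25, 9]
Pass 3: Select minimum 9 at index 4, swap -> [4, 8, 9, 25, 13]


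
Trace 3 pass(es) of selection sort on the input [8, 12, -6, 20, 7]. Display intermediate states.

Pass 1: Select minimum -6 at index 2, swap -> [-6, 12, 8, 20, 7]
Pass 2: Select minimum 7 at index 4, swap -> [-6, 7, 8, 20, 12]
Pass 3: Select minimum 8 at index 2, swap -> [-6, 7, 8, 20, 12]


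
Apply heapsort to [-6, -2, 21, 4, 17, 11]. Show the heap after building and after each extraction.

Build heap: [21, 17, 11, 4, -2, -6]
Extract 21: [17, 4, 11, -6, -2, 21]
Extract 17: [11, 4, -2, -6, 17, 21]
Extract 11: [4, -6, -2, 11, 17, 21]
Extract 4: [-2, -6, 4, 11, 17, 21]
Extract -2: [-6, -2, 4, 11, 17, 21]


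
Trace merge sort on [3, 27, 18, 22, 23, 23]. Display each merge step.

Divide and conquer:
  Merge [27] + [18] -> [18, 27]
  Merge [3] + [18, 27] -> [3, 18, 27]
  Merge [23] + [23] -> [23, 23]
  Merge [22] + [23, 23] -> [22, 23, 23]
  Merge [3, 18, 27] + [22, 23, 23] -> [3, 18, 22, 23, 23, 27]


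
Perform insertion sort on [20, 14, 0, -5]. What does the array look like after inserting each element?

First element 20 is already 'sorted'
Insert 14: shifted 1 elements -> [14, 20, 0, -5]
Insert 0: shifted 2 elements -> [0, 14, 20, -5]
Insert -5: shifted 3 elements -> [-5, 0, 14, 20]


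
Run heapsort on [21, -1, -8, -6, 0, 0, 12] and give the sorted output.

Build heap: [21, 0, 12, -6, -1, 0, -8]
Extract 21: [12, 0, 0, -6, -1, -8, 21]
Extract 12: [0, -1, 0, -6, -8, 12, 21]
Extract 0: [0, -1, -8, -6, 0, 12, 21]
Extract 0: [-1, -6, -8, 0, 0, 12, 21]
Extract -1: [-6, -8, -1, 0, 0, 12, 21]
Extract -6: [-8, -6, -1, 0, 0, 12, 21]


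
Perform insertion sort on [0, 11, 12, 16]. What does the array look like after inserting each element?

First element 0 is already 'sorted'
Insert 11: shifted 0 elements -> [0, 11, 12, 16]
Insert 12: shifted 0 elements -> [0, 11, 12, 16]
Insert 16: shifted 0 elements -> [0, 11, 12, 16]


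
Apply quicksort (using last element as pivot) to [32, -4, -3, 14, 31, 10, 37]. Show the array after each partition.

Partition 1: pivot=37 at index 6 -> [32, -4, -3, 14, 31, 10, 37]
Partition 2: pivot=10 at index 2 -> [-4, -3, 10, 14, 31, 32, 37]
Partition 3: pivot=-3 at index 1 -> [-4, -3, 10, 14, 31, 32, 37]
Partition 4: pivot=32 at index 5 -> [-4, -3, 10, 14, 31, 32, 37]
Partition 5: pivot=31 at index 4 -> [-4, -3, 10, 14, 31, 32, 37]


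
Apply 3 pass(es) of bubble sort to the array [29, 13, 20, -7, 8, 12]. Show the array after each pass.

After pass 1: [13, 20, -7, 8, 12, 29] (5 swaps)
After pass 2: [13, -7, 8, 12, 20, 29] (3 swaps)
After pass 3: [-7, 8, 12, 13, 20, 29] (3 swaps)
Total swaps: 11


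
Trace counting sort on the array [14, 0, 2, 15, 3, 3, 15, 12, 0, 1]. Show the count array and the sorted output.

Count array: [2, 1, 1, 2, 0, 0, 0, 0, 0, 0, 0, 0, 1, 0, 1, 2]
(count[i] = number of elements equal to i)
Cumulative count: [2, 3, 4, 6, 6, 6, 6, 6, 6, 6, 6, 6, 7, 7, 8, 10]
Sorted: [0, 0, 1, 2, 3, 3, 12, 14, 15, 15]


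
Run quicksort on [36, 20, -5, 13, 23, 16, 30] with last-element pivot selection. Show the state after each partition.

Partition 1: pivot=30 at index 5 -> [20, -5, 13, 23, 16, 30, 36]
Partition 2: pivot=16 at index 2 -> [-5, 13, 16, 23, 20, 30, 36]
Partition 3: pivot=13 at index 1 -> [-5, 13, 16, 23, 20, 30, 36]
Partition 4: pivot=20 at index 3 -> [-5, 13, 16, 20, 23, 30, 36]


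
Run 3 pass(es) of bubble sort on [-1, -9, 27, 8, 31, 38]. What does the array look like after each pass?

After pass 1: [-9, -1, 8, 27, 31, 38] (2 swaps)
After pass 2: [-9, -1, 8, 27, 31, 38] (0 swaps)
After pass 3: [-9, -1, 8, 27, 31, 38] (0 swaps)
Total swaps: 2


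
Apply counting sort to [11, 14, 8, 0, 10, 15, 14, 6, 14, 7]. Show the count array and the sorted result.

Count array: [1, 0, 0, 0, 0, 0, 1, 1, 1, 0, 1, 1, 0, 0, 3, 1]
(count[i] = number of elements equal to i)
Cumulative count: [1, 1, 1, 1, 1, 1, 2, 3, 4, 4, 5, 6, 6, 6, 9, 10]
Sorted: [0, 6, 7, 8, 10, 11, 14, 14, 14, 15]


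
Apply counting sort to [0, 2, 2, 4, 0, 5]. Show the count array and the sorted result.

Count array: [2, 0, 2, 0, 1, 1]
(count[i] = number of elements equal to i)
Cumulative count: [2, 2, 4, 4, 5, 6]
Sorted: [0, 0, 2, 2, 4, 5]


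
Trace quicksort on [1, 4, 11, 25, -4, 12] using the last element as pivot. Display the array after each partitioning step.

Partition 1: pivot=12 at index 4 -> [1, 4, 11, -4, 12, 25]
Partition 2: pivot=-4 at index 0 -> [-4, 4, 11, 1, 12, 25]
Partition 3: pivot=1 at index 1 -> [-4, 1, 11, 4, 12, 25]
Partition 4: pivot=4 at index 2 -> [-4, 1, 4, 11, 12, 25]


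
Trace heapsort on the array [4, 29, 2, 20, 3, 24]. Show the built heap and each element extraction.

Build heap: [29, 20, 24, 4, 3, 2]
Extract 29: [24, 20, 2, 4, 3, 29]
Extract 24: [20, 4, 2, 3, 24, 29]
Extract 20: [4, 3, 2, 20, 24, 29]
Extract 4: [3, 2, 4, 20, 24, 29]
Extract 3: [2, 3, 4, 20, 24, 29]


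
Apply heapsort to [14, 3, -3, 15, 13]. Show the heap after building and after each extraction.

Build heap: [15, 14, -3, 3, 13]
Extract 15: [14, 13, -3, 3, 15]
Extract 14: [13, 3, -3, 14, 15]
Extract 13: [3, -3, 13, 14, 15]
Extract 3: [-3, 3, 13, 14, 15]


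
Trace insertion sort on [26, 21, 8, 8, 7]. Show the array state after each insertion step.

First element 26 is already 'sorted'
Insert 21: shifted 1 elements -> [21, 26, 8, 8, 7]
Insert 8: shifted 2 elements -> [8, 21, 26, 8, 7]
Insert 8: shifted 2 elements -> [8, 8, 21, 26, 7]
Insert 7: shifted 4 elements -> [7, 8, 8, 21, 26]


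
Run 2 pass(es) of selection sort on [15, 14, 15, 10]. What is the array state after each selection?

Pass 1: Select minimum 10 at index 3, swap -> [10, 14, 15, 15]
Pass 2: Select minimum 14 at index 1, swap -> [10, 14, 15, 15]


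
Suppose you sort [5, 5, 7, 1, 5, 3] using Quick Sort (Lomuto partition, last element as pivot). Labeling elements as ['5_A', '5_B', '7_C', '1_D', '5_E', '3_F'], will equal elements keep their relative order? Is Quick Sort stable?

Trace Quick Sort on the labeled array (the key is the number; the letter only tracks identity):
  Partition indices 0..5 around pivot 3_F -> [1_D, 3_F, 7_C, 5_A, 5_E, 5_B]
  Partition indices 2..5 around pivot 5_B -> [1_D, 3_F, 5_A, 5_E, 5_B, 7_C]
  Partition indices 2..3 around pivot 5_E -> [1_D, 3_F, 5_A, 5_E, 5_B, 7_C]
Final order: [1_D, 3_F, 5_A, 5_E, 5_B, 7_C]
Equal keys:
  value 5: originally 5_A, 5_B, 5_E; after sorting 5_A, 5_E, 5_B -> order changed
Equal keys were reordered, so Quick Sort is not stable: partition swaps elements across long distances and can reorder equal keys. (One such input is enough; an unstable sort may happen to preserve order on other inputs, but it gives no guarantee.)
Answer: Not stable


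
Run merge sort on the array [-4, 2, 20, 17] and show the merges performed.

Divide and conquer:
  Merge [-4] + [2] -> [-4, 2]
  Merge [20] + [17] -> [17, 20]
  Merge [-4, 2] + [17, 20] -> [-4, 2, 17, 20]


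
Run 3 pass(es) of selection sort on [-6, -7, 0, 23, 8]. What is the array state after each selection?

Pass 1: Select minimum -7 at index 1, swap -> [-7, -6, 0, 23, 8]
Pass 2: Select minimum -6 at index 1, swap -> [-7, -6, 0, 23, 8]
Pass 3: Select minimum 0 at index 2, swap -> [-7, -6, 0, 23, 8]


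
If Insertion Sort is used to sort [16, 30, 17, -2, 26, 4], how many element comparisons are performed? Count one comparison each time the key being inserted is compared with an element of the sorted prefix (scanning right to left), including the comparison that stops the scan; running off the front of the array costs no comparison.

Insert 30: 16 <= 30 (stop) = 1 comparison(s) -> [16, 30, 17, -2, 26, 4]
Insert 17: 30 > 17 (shift), 16 <= 17 (stop) = 2 comparison(s) -> [16, 17, 30, -2, 26, 4]
Insert -2: 30 > -2 (shift), 17 > -2 (shift), 16 > -2 (shift), reached front = 3 comparison(s) -> [-2, 16, 17, 30, 26, 4]
Insert 26: 30 > 26 (shift), 17 <= 26 (stop) = 2 comparison(s) -> [-2, 16, 17, 26, 30, 4]
Insert 4: 30 > 4 (shift), 26 > 4 (shift), 17 > 4 (shift), 16 > 4 (shift), -2 <= 4 (stop) = 5 comparison(s) -> [-2, 4, 16, 17, 26, 30]
Total comparisons: 1 + 2 + 3 + 2 + 5 = 13


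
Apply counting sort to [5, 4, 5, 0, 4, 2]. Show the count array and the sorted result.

Count array: [1, 0, 1, 0, 2, 2]
(count[i] = number of elements equal to i)
Cumulative count: [1, 1, 2, 2, 4, 6]
Sorted: [0, 2, 4, 4, 5, 5]


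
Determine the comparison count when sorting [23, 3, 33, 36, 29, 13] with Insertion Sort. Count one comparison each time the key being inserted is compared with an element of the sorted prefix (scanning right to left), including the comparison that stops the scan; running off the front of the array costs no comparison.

Insert 3: 23 > 3 (shift), reached front = 1 comparison(s) -> [3, 23, 33, 36, 29, 13]
Insert 33: 23 <= 33 (stop) = 1 comparison(s) -> [3, 23, 33, 36, 29, 13]
Insert 36: 33 <= 36 (stop) = 1 comparison(s) -> [3, 23, 33, 36, 29, 13]
Insert 29: 36 > 29 (shift), 33 > 29 (shift), 23 <= 29 (stop) = 3 comparison(s) -> [3, 23, 29, 33, 36, 13]
Insert 13: 36 > 13 (shift), 33 > 13 (shift), 29 > 13 (shift), 23 > 13 (shift), 3 <= 13 (stop) = 5 comparison(s) -> [3, 13, 23, 29, 33, 36]
Total comparisons: 1 + 1 + 1 + 3 + 5 = 11


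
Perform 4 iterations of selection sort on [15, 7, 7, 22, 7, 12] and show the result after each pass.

Pass 1: Select minimum 7 at index 1, swap -> [7, 15, 7, 22, 7, 12]
Pass 2: Select minimum 7 at index 2, swap -> [7, 7, 15, 22, 7, 12]
Pass 3: Select minimum 7 at index 4, swap -> [7, 7, 7, 22, 15, 12]
Pass 4: Select minimum 12 at index 5, swap -> [7, 7, 7, 12, 15, 22]


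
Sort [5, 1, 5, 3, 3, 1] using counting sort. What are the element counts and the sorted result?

Count array: [0, 2, 0, 2, 0, 2]
(count[i] = number of elements equal to i)
Cumulative count: [0, 2, 2, 4, 4, 6]
Sorted: [1, 1, 3, 3, 5, 5]


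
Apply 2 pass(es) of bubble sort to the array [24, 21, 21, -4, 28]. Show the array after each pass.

After pass 1: [21, 21, -4, 24, 28] (3 swaps)
After pass 2: [21, -4, 21, 24, 28] (1 swaps)
Total swaps: 4


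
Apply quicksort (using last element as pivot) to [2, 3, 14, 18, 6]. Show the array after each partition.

Partition 1: pivot=6 at index 2 -> [2, 3, 6, 18, 14]
Partition 2: pivot=3 at index 1 -> [2, 3, 6, 18, 14]
Partition 3: pivot=14 at index 3 -> [2, 3, 6, 14, 18]


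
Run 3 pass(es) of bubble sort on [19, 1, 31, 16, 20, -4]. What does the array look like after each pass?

After pass 1: [1, 19, 16, 20, -4, 31] (4 swaps)
After pass 2: [1, 16, 19, -4, 20, 31] (2 swaps)
After pass 3: [1, 16, -4, 19, 20, 31] (1 swaps)
Total swaps: 7


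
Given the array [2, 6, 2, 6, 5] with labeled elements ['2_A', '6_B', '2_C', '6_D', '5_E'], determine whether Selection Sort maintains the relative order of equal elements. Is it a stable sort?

Trace Selection Sort on the labeled array (the key is the number; the letter only tracks identity):
  Pass 1: minimum 2_A is already at index 0; no swap -> [2_A, 6_B, 2_C, 6_D, 5_E]
  Pass 2: minimum of unsorted part is 2_C at index 2; swap it with 6_B at index 1 -> [2_A, 2_C, 6_B, 6_D, 5_E]
  Pass 3: minimum of unsorted part is 5_E at index 4; swap it with 6_B at index 2 -> [2_A, 2_C, 5_E, 6_D, 6_B]
  Pass 4: minimum 6_D is already at index 3; no swap -> [2_A, 2_C, 5_E, 6_D, 6_B]
Final order: [2_A, 2_C, 5_E, 6_D, 6_B]
Equal keys:
  value 2: originally 2_A, 2_C; after sorting 2_A, 2_C -> order preserved
  value 6: originally 6_B, 6_D; after sorting 6_D, 6_B -> order changed
Equal keys were reordered, so Selection Sort is not stable: the long-range swap that moves the minimum into place can carry an element past an equal key. (One such input is enough; an unstable sort may happen to preserve order on other inputs, but it gives no guarantee.)
Answer: Not stable


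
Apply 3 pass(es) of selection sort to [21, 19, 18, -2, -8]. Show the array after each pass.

Pass 1: Select minimum -8 at index 4, swap -> [-8, 19, 18, -2, 21]
Pass 2: Select minimum -2 at index 3, swap -> [-8, -2, 18, 19, 21]
Pass 3: Select minimum 18 at index 2, swap -> [-8, -2, 18, 19, 21]


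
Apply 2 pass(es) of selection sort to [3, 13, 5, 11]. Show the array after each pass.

Pass 1: Select minimum 3 at index 0, swap -> [3, 13, 5, 11]
Pass 2: Select minimum 5 at index 2, swap -> [3, 5, 13, 11]


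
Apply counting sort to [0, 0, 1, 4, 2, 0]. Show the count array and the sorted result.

Count array: [3, 1, 1, 0, 1]
(count[i] = number of elements equal to i)
Cumulative count: [3, 4, 5, 5, 6]
Sorted: [0, 0, 0, 1, 2, 4]


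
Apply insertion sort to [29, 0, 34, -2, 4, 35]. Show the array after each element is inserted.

First element 29 is already 'sorted'
Insert 0: shifted 1 elements -> [0, 29, 34, -2, 4, 35]
Insert 34: shifted 0 elements -> [0, 29, 34, -2, 4, 35]
Insert -2: shifted 3 elements -> [-2, 0, 29, 34, 4, 35]
Insert 4: shifted 2 elements -> [-2, 0, 4, 29, 34, 35]
Insert 35: shifted 0 elements -> [-2, 0, 4, 29, 34, 35]


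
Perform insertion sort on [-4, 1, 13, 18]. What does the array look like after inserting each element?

First element -4 is already 'sorted'
Insert 1: shifted 0 elements -> [-4, 1, 13, 18]
Insert 13: shifted 0 elements -> [-4, 1, 13, 18]
Insert 18: shifted 0 elements -> [-4, 1, 13, 18]


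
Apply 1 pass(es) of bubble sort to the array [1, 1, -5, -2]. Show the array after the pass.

After pass 1: [1, -5, -2, 1] (2 swaps)
Total swaps: 2


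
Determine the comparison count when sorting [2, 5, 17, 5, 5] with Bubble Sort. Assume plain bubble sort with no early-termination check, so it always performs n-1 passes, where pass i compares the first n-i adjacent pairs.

Pass 1: compare adjacent pairs (0,1)..(3,4) = 4 comparison(s), 2 swap(s) -> [2, 5, 5, 5, 17]
Pass 2: compare adjacent pairs (0,1)..(2,3) = 3 comparison(s), 0 swap(s) -> [2, 5, 5, 5, 17]
Pass 3: compare adjacent pairs (0,1)..(1,2) = 2 comparison(s), 0 swap(s) -> [2, 5, 5, 5, 17]
Pass 4: compare adjacent pairs (0,1)..(0,1) = 1 comparison(s), 0 swap(s) -> [2, 5, 5, 5, 17]
Total comparisons: 4 + 3 + 2 + 1 = 10


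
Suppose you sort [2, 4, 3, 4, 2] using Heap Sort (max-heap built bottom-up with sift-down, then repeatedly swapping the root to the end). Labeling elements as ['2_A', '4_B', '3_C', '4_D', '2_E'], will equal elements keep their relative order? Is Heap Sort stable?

Trace Heap Sort on the labeled array (the key is the number; the letter only tracks identity):
  Build max-heap: [4_B, 4_D, 3_C, 2_A, 2_E]
  Swap root 4_B to index 4, re-heapify first 4 -> [4_D, 2_E, 3_C, 2_A, 4_B]
  Swap root 4_D to index 3, re-heapify first 3 -> [3_C, 2_E, 2_A, 4_D, 4_B]
  Swap root 3_C to index 2, re-heapify first 2 -> [2_A, 2_E, 3_C, 4_D, 4_B]
  Swap root 2_A to index 1, re-heapify first 1 -> [2_E, 2_A, 3_C, 4_D, 4_B]
Final order: [2_E, 2_A, 3_C, 4_D, 4_B]
Equal keys:
  value 2: originally 2_A, 2_E; after sorting 2_E, 2_A -> order changed
  value 4: originally 4_B, 4_D; after sorting 4_D, 4_B -> order changed
Equal keys were reordered, so Heap Sort is not stable: heap construction and root-to-end swaps move elements without regard to the original order of equal keys. (One such input is enough; an unstable sort may happen to preserve order on other inputs, but it gives no guarantee.)
Answer: Not stable


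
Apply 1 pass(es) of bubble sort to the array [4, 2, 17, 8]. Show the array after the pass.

After pass 1: [2, 4, 8, 17] (2 swaps)
Total swaps: 2


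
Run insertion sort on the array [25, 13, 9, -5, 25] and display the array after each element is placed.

First element 25 is already 'sorted'
Insert 13: shifted 1 elements -> [13, 25, 9, -5, 25]
Insert 9: shifted 2 elements -> [9, 13, 25, -5, 25]
Insert -5: shifted 3 elements -> [-5, 9, 13, 25, 25]
Insert 25: shifted 0 elements -> [-5, 9, 13, 25, 25]


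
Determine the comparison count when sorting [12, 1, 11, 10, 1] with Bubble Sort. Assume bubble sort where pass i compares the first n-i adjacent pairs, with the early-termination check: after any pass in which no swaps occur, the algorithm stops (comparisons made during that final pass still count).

Pass 1: compare adjacent pairs (0,1)..(3,4) = 4 comparison(s), 4 swap(s) -> [1, 11, 10, 1, 12]
Pass 2: compare adjacent pairs (0,1)..(2,3) = 3 comparison(s), 2 swap(s) -> [1, 10, 1, 11, 12]
Pass 3: compare adjacent pairs (0,1)..(1,2) = 2 comparison(s), 1 swap(s) -> [1, 1, 10, 11, 12]
Pass 4: compare adjacent pairs (0,1)..(0,1) = 1 comparison(s), 0 swap(s) -> [1, 1, 10, 11, 12]
No swaps in this pass, so bubble sort stops here.
Total comparisons: 4 + 3 + 2 + 1 = 10


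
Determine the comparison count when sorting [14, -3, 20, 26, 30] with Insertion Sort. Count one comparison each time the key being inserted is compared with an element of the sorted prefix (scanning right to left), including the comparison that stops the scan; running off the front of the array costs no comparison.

Insert -3: 14 > -3 (shift), reached front = 1 comparison(s) -> [-3, 14, 20, 26, 30]
Insert 20: 14 <= 20 (stop) = 1 comparison(s) -> [-3, 14, 20, 26, 30]
Insert 26: 20 <= 26 (stop) = 1 comparison(s) -> [-3, 14, 20, 26, 30]
Insert 30: 26 <= 30 (stop) = 1 comparison(s) -> [-3, 14, 20, 26, 30]
Total comparisons: 1 + 1 + 1 + 1 = 4


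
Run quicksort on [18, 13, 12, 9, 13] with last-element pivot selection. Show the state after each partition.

Partition 1: pivot=13 at index 3 -> [13, 12, 9, 13, 18]
Partition 2: pivot=9 at index 0 -> [9, 12, 13, 13, 18]
Partition 3: pivot=13 at index 2 -> [9, 12, 13, 13, 18]


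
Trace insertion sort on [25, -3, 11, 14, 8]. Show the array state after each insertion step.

First element 25 is already 'sorted'
Insert -3: shifted 1 elements -> [-3, 25, 11, 14, 8]
Insert 11: shifted 1 elements -> [-3, 11, 25, 14, 8]
Insert 14: shifted 1 elements -> [-3, 11, 14, 25, 8]
Insert 8: shifted 3 elements -> [-3, 8, 11, 14, 25]


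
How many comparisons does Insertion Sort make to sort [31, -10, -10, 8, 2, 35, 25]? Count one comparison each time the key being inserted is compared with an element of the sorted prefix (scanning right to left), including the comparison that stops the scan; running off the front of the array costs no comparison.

Insert -10: 31 > -10 (shift), reached front = 1 comparison(s) -> [-10, 31, -10, 8, 2, 35, 25]
Insert -10: 31 > -10 (shift), -10 <= -10 (stop) = 2 comparison(s) -> [-10, -10, 31, 8, 2, 35, 25]
Insert 8: 31 > 8 (shift), -10 <= 8 (stop) = 2 comparison(s) -> [-10, -10, 8, 31, 2, 35, 25]
Insert 2: 31 > 2 (shift), 8 > 2 (shift), -10 <= 2 (stop) = 3 comparison(s) -> [-10, -10, 2, 8, 31, 35, 25]
Insert 35: 31 <= 35 (stop) = 1 comparison(s) -> [-10, -10, 2, 8, 31, 35, 25]
Insert 25: 35 > 25 (shift), 31 > 25 (shift), 8 <= 25 (stop) = 3 comparison(s) -> [-10, -10, 2, 8, 25, 31, 35]
Total comparisons: 1 + 2 + 2 + 3 + 1 + 3 = 12


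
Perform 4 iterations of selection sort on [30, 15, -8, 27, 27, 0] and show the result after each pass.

Pass 1: Select minimum -8 at index 2, swap -> [-8, 15, 30, 27, 27, 0]
Pass 2: Select minimum 0 at index 5, swap -> [-8, 0, 30, 27, 27, 15]
Pass 3: Select minimum 15 at index 5, swap -> [-8, 0, 15, 27, 27, 30]
Pass 4: Select minimum 27 at index 3, swap -> [-8, 0, 15, 27, 27, 30]


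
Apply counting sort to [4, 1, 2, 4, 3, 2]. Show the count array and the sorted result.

Count array: [0, 1, 2, 1, 2]
(count[i] = number of elements equal to i)
Cumulative count: [0, 1, 3, 4, 6]
Sorted: [1, 2, 2, 3, 4, 4]


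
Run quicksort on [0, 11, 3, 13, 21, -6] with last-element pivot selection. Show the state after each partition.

Partition 1: pivot=-6 at index 0 -> [-6, 11, 3, 13, 21, 0]
Partition 2: pivot=0 at index 1 -> [-6, 0, 3, 13, 21, 11]
Partition 3: pivot=11 at index 3 -> [-6, 0, 3, 11, 21, 13]
Partition 4: pivot=13 at index 4 -> [-6, 0, 3, 11, 13, 21]


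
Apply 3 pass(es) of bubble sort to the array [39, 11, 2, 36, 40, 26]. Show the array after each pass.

After pass 1: [11, 2, 36, 39, 26, 40] (4 swaps)
After pass 2: [2, 11, 36, 26, 39, 40] (2 swaps)
After pass 3: [2, 11, 26, 36, 39, 40] (1 swaps)
Total swaps: 7


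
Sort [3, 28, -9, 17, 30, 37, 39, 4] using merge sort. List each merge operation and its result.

Divide and conquer:
  Merge [3] + [28] -> [3, 28]
  Merge [-9] + [17] -> [-9, 17]
  Merge [3, 28] + [-9, 17] -> [-9, 3, 17, 28]
  Merge [30] + [37] -> [30, 37]
  Merge [39] + [4] -> [4, 39]
  Merge [30, 37] + [4, 39] -> [4, 30, 37, 39]
  Merge [-9, 3, 17, 28] + [4, 30, 37, 39] -> [-9, 3, 4, 17, 28, 30, 37, 39]


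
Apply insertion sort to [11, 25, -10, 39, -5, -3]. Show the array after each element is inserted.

First element 11 is already 'sorted'
Insert 25: shifted 0 elements -> [11, 25, -10, 39, -5, -3]
Insert -10: shifted 2 elements -> [-10, 11, 25, 39, -5, -3]
Insert 39: shifted 0 elements -> [-10, 11, 25, 39, -5, -3]
Insert -5: shifted 3 elements -> [-10, -5, 11, 25, 39, -3]
Insert -3: shifted 3 elements -> [-10, -5, -3, 11, 25, 39]


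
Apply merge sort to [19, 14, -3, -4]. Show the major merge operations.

Divide and conquer:
  Merge [19] + [14] -> [14, 19]
  Merge [-3] + [-4] -> [-4, -3]
  Merge [14, 19] + [-4, -3] -> [-4, -3, 14, 19]


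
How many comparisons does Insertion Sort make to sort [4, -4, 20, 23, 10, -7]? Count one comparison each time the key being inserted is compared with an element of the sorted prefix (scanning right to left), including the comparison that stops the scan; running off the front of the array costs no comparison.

Insert -4: 4 > -4 (shift), reached front = 1 comparison(s) -> [-4, 4, 20, 23, 10, -7]
Insert 20: 4 <= 20 (stop) = 1 comparison(s) -> [-4, 4, 20, 23, 10, -7]
Insert 23: 20 <= 23 (stop) = 1 comparison(s) -> [-4, 4, 20, 23, 10, -7]
Insert 10: 23 > 10 (shift), 20 > 10 (shift), 4 <= 10 (stop) = 3 comparison(s) -> [-4, 4, 10, 20, 23, -7]
Insert -7: 23 > -7 (shift), 20 > -7 (shift), 10 > -7 (shift), 4 > -7 (shift), -4 > -7 (shift), reached front = 5 comparison(s) -> [-7, -4, 4, 10, 20, 23]
Total comparisons: 1 + 1 + 1 + 3 + 5 = 11


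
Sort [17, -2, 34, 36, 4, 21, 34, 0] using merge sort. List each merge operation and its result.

Divide and conquer:
  Merge [17] + [-2] -> [-2, 17]
  Merge [34] + [36] -> [34, 36]
  Merge [-2, 17] + [34, 36] -> [-2, 17, 34, 36]
  Merge [4] + [21] -> [4, 21]
  Merge [34] + [0] -> [0, 34]
  Merge [4, 21] + [0, 34] -> [0, 4, 21, 34]
  Merge [-2, 17, 34, 36] + [0, 4, 21, 34] -> [-2, 0, 4, 17, 21, 34, 34, 36]


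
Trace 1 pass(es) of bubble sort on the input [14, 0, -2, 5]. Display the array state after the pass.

After pass 1: [0, -2, 5, 14] (3 swaps)
Total swaps: 3


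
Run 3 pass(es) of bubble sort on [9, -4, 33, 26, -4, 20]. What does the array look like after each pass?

After pass 1: [-4, 9, 26, -4, 20, 33] (4 swaps)
After pass 2: [-4, 9, -4, 20, 26, 33] (2 swaps)
After pass 3: [-4, -4, 9, 20, 26, 33] (1 swaps)
Total swaps: 7


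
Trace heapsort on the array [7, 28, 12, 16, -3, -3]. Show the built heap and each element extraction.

Build heap: [28, 16, 12, 7, -3, -3]
Extract 28: [16, 7, 12, -3, -3, 28]
Extract 16: [12, 7, -3, -3, 16, 28]
Extract 12: [7, -3, -3, 12, 16, 28]
Extract 7: [-3, -3, 7, 12, 16, 28]
Extract -3: [-3, -3, 7, 12, 16, 28]


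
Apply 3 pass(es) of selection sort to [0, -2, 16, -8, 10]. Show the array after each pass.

Pass 1: Select minimum -8 at index 3, swap -> [-8, -2, 16, 0, 10]
Pass 2: Select minimum -2 at index 1, swap -> [-8, -2, 16, 0, 10]
Pass 3: Select minimum 0 at index 3, swap -> [-8, -2, 0, 16, 10]


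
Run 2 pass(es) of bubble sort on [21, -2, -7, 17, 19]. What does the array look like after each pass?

After pass 1: [-2, -7, 17, 19, 21] (4 swaps)
After pass 2: [-7, -2, 17, 19, 21] (1 swaps)
Total swaps: 5


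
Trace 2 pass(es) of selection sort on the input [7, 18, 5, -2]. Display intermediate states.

Pass 1: Select minimum -2 at index 3, swap -> [-2, 18, 5, 7]
Pass 2: Select minimum 5 at index 2, swap -> [-2, 5, 18, 7]


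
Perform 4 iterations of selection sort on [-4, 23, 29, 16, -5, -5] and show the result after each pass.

Pass 1: Select minimum -5 at index 4, swap -> [-5, 23, 29, 16, -4, -5]
Pass 2: Select minimum -5 at index 5, swap -> [-5, -5, 29, 16, -4, 23]
Pass 3: Select minimum -4 at index 4, swap -> [-5, -5, -4, 16, 29, 23]
Pass 4: Select minimum 16 at index 3, swap -> [-5, -5, -4, 16, 29, 23]


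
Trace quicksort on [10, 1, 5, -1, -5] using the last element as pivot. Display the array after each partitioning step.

Partition 1: pivot=-5 at index 0 -> [-5, 1, 5, -1, 10]
Partition 2: pivot=10 at index 4 -> [-5, 1, 5, -1, 10]
Partition 3: pivot=-1 at index 1 -> [-5, -1, 5, 1, 10]
Partition 4: pivot=1 at index 2 -> [-5, -1, 1, 5, 10]


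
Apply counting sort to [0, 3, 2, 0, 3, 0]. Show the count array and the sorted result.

Count array: [3, 0, 1, 2]
(count[i] = number of elements equal to i)
Cumulative count: [3, 3, 4, 6]
Sorted: [0, 0, 0, 2, 3, 3]


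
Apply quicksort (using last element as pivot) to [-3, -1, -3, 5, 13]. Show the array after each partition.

Partition 1: pivot=13 at index 4 -> [-3, -1, -3, 5, 13]
Partition 2: pivot=5 at index 3 -> [-3, -1, -3, 5, 13]
Partition 3: pivot=-3 at index 1 -> [-3, -3, -1, 5, 13]


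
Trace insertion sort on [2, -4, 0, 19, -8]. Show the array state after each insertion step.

First element 2 is already 'sorted'
Insert -4: shifted 1 elements -> [-4, 2, 0, 19, -8]
Insert 0: shifted 1 elements -> [-4, 0, 2, 19, -8]
Insert 19: shifted 0 elements -> [-4, 0, 2, 19, -8]
Insert -8: shifted 4 elements -> [-8, -4, 0, 2, 19]


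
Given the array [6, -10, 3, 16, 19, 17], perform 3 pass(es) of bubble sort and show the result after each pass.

After pass 1: [-10, 3, 6, 16, 17, 19] (3 swaps)
After pass 2: [-10, 3, 6, 16, 17, 19] (0 swaps)
After pass 3: [-10, 3, 6, 16, 17, 19] (0 swaps)
Total swaps: 3


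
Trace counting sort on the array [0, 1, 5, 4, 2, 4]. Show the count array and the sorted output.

Count array: [1, 1, 1, 0, 2, 1]
(count[i] = number of elements equal to i)
Cumulative count: [1, 2, 3, 3, 5, 6]
Sorted: [0, 1, 2, 4, 4, 5]


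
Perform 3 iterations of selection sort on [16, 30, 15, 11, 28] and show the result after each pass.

Pass 1: Select minimum 11 at index 3, swap -> [11, 30, 15, 16, 28]
Pass 2: Select minimum 15 at index 2, swap -> [11, 15, 30, 16, 28]
Pass 3: Select minimum 16 at index 3, swap -> [11, 15, 16, 30, 28]


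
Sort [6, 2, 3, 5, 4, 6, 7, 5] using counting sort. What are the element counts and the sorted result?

Count array: [0, 0, 1, 1, 1, 2, 2, 1]
(count[i] = number of elements equal to i)
Cumulative count: [0, 0, 1, 2, 3, 5, 7, 8]
Sorted: [2, 3, 4, 5, 5, 6, 6, 7]


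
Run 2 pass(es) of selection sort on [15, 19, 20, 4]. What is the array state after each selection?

Pass 1: Select minimum 4 at index 3, swap -> [4, 19, 20, 15]
Pass 2: Select minimum 15 at index 3, swap -> [4, 15, 20, 19]


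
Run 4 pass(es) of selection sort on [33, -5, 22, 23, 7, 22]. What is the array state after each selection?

Pass 1: Select minimum -5 at index 1, swap -> [-5, 33, 22, 23, 7, 22]
Pass 2: Select minimum 7 at index 4, swap -> [-5, 7, 22, 23, 33, 22]
Pass 3: Select minimum 22 at index 2, swap -> [-5, 7, 22, 23, 33, 22]
Pass 4: Select minimum 22 at index 5, swap -> [-5, 7, 22, 22, 33, 23]


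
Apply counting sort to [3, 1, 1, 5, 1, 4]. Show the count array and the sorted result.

Count array: [0, 3, 0, 1, 1, 1]
(count[i] = number of elements equal to i)
Cumulative count: [0, 3, 3, 4, 5, 6]
Sorted: [1, 1, 1, 3, 4, 5]


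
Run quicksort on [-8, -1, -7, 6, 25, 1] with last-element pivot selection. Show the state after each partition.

Partition 1: pivot=1 at index 3 -> [-8, -1, -7, 1, 25, 6]
Partition 2: pivot=-7 at index 1 -> [-8, -7, -1, 1, 25, 6]
Partition 3: pivot=6 at index 4 -> [-8, -7, -1, 1, 6, 25]


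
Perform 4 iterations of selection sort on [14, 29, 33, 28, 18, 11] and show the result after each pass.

Pass 1: Select minimum 11 at index 5, swap -> [11, 29, 33, 28, 18, 14]
Pass 2: Select minimum 14 at index 5, swap -> [11, 14, 33, 28, 18, 29]
Pass 3: Select minimum 18 at index 4, swap -> [11, 14, 18, 28, 33, 29]
Pass 4: Select minimum 28 at index 3, swap -> [11, 14, 18, 28, 33, 29]


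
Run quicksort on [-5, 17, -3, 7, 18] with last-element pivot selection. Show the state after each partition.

Partition 1: pivot=18 at index 4 -> [-5, 17, -3, 7, 18]
Partition 2: pivot=7 at index 2 -> [-5, -3, 7, 17, 18]
Partition 3: pivot=-3 at index 1 -> [-5, -3, 7, 17, 18]


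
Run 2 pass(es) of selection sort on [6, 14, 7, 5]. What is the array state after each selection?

Pass 1: Select minimum 5 at index 3, swap -> [5, 14, 7, 6]
Pass 2: Select minimum 6 at index 3, swap -> [5, 6, 7, 14]


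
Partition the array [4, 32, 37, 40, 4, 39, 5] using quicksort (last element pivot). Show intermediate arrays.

Partition 1: pivot=5 at index 2 -> [4, 4, 5, 40, 32, 39, 37]
Partition 2: pivot=4 at index 1 -> [4, 4, 5, 40, 32, 39, 37]
Partition 3: pivot=37 at index 4 -> [4, 4, 5, 32, 37, 39, 40]
Partition 4: pivot=40 at index 6 -> [4, 4, 5, 32, 37, 39, 40]


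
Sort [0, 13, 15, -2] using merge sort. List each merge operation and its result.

Divide and conquer:
  Merge [0] + [13] -> [0, 13]
  Merge [15] + [-2] -> [-2, 15]
  Merge [0, 13] + [-2, 15] -> [-2, 0, 13, 15]


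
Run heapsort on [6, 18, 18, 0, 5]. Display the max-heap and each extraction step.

Build heap: [18, 6, 18, 0, 5]
Extract 18: [18, 6, 5, 0, 18]
Extract 18: [6, 0, 5, 18, 18]
Extract 6: [5, 0, 6, 18, 18]
Extract 5: [0, 5, 6, 18, 18]


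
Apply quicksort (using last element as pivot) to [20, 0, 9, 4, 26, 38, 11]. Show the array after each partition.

Partition 1: pivot=11 at index 3 -> [0, 9, 4, 11, 26, 38, 20]
Partition 2: pivot=4 at index 1 -> [0, 4, 9, 11, 26, 38, 20]
Partition 3: pivot=20 at index 4 -> [0, 4, 9, 11, 20, 38, 26]
Partition 4: pivot=26 at index 5 -> [0, 4, 9, 11, 20, 26, 38]


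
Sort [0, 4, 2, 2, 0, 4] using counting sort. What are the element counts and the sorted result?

Count array: [2, 0, 2, 0, 2]
(count[i] = number of elements equal to i)
Cumulative count: [2, 2, 4, 4, 6]
Sorted: [0, 0, 2, 2, 4, 4]


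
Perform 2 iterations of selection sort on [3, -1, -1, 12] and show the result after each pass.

Pass 1: Select minimum -1 at index 1, swap -> [-1, 3, -1, 12]
Pass 2: Select minimum -1 at index 2, swap -> [-1, -1, 3, 12]


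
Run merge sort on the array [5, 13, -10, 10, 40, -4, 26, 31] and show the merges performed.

Divide and conquer:
  Merge [5] + [13] -> [5, 13]
  Merge [-10] + [10] -> [-10, 10]
  Merge [5, 13] + [-10, 10] -> [-10, 5, 10, 13]
  Merge [40] + [-4] -> [-4, 40]
  Merge [26] + [31] -> [26, 31]
  Merge [-4, 40] + [26, 31] -> [-4, 26, 31, 40]
  Merge [-10, 5, 10, 13] + [-4, 26, 31, 40] -> [-10, -4, 5, 10, 13, 26, 31, 40]


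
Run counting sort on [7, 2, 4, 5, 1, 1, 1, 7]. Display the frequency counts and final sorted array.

Count array: [0, 3, 1, 0, 1, 1, 0, 2]
(count[i] = number of elements equal to i)
Cumulative count: [0, 3, 4, 4, 5, 6, 6, 8]
Sorted: [1, 1, 1, 2, 4, 5, 7, 7]


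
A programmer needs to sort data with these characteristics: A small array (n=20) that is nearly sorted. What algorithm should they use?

Best choice: Insertion sort
Reason: Insertion sort is O(n) for nearly sorted arrays and has low overhead
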